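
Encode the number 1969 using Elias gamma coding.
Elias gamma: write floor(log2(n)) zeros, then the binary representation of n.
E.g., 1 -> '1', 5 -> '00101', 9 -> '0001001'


num_bits = floor(log2(1969)) + 1 = 11
leading_zeros = num_bits - 1 = 10
binary(1969) = 11110110001

Elias gamma(1969) = '0000000000' + '11110110001' = 000000000011110110001 (21 bits)


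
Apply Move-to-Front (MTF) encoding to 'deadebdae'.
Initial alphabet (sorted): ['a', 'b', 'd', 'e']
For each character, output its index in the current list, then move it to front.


MTF encoding:
'd': index 2 in ['a', 'b', 'd', 'e'] -> ['d', 'a', 'b', 'e']
'e': index 3 in ['d', 'a', 'b', 'e'] -> ['e', 'd', 'a', 'b']
'a': index 2 in ['e', 'd', 'a', 'b'] -> ['a', 'e', 'd', 'b']
'd': index 2 in ['a', 'e', 'd', 'b'] -> ['d', 'a', 'e', 'b']
'e': index 2 in ['d', 'a', 'e', 'b'] -> ['e', 'd', 'a', 'b']
'b': index 3 in ['e', 'd', 'a', 'b'] -> ['b', 'e', 'd', 'a']
'd': index 2 in ['b', 'e', 'd', 'a'] -> ['d', 'b', 'e', 'a']
'a': index 3 in ['d', 'b', 'e', 'a'] -> ['a', 'd', 'b', 'e']
'e': index 3 in ['a', 'd', 'b', 'e'] -> ['e', 'a', 'd', 'b']


Output: [2, 3, 2, 2, 2, 3, 2, 3, 3]


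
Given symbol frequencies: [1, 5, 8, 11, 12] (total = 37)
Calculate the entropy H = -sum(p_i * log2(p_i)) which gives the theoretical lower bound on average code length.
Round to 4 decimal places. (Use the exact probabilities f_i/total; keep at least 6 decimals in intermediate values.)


Per-symbol terms -p_i * log2(p_i) with p_i = f_i/37:
  p = 1/37 = 0.027027: log2(p) = -5.209453, -p*log2(p) = 0.140796
  p = 5/37 = 0.135135: log2(p) = -2.887525, -p*log2(p) = 0.390206
  p = 8/37 = 0.216216: log2(p) = -2.209453, -p*log2(p) = 0.477720
  p = 11/37 = 0.297297: log2(p) = -1.750022, -p*log2(p) = 0.520277
  p = 12/37 = 0.324324: log2(p) = -1.624491, -p*log2(p) = 0.526862
H = 0.140796 + 0.390206 + 0.477720 + 0.520277 + 0.526862 = 2.055861

H = 2.0559 bits/symbol


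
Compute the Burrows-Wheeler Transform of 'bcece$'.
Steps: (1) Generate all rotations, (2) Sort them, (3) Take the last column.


Rotations (sorted):
  0: $bcece -> last char: e
  1: bcece$ -> last char: $
  2: ce$bce -> last char: e
  3: cece$b -> last char: b
  4: e$bcec -> last char: c
  5: ece$bc -> last char: c


BWT = e$ebcc


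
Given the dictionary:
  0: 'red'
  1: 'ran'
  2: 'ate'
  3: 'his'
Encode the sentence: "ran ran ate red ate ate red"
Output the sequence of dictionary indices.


Look up each word in the dictionary:
  'ran' -> 1
  'ran' -> 1
  'ate' -> 2
  'red' -> 0
  'ate' -> 2
  'ate' -> 2
  'red' -> 0

Encoded: [1, 1, 2, 0, 2, 2, 0]


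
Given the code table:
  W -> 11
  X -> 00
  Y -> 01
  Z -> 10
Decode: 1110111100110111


Decoding:
11 -> W
10 -> Z
11 -> W
11 -> W
00 -> X
11 -> W
01 -> Y
11 -> W


Result: WZWWXWYW


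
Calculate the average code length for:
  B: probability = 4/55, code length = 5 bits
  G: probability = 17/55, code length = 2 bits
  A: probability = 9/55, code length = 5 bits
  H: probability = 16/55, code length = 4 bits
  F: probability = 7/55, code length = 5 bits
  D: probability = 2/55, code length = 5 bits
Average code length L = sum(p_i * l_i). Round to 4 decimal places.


Weighted contributions p_i * l_i:
  B: (4/55) * 5 = 20/55
  G: (17/55) * 2 = 34/55
  A: (9/55) * 5 = 45/55
  H: (16/55) * 4 = 64/55
  F: (7/55) * 5 = 35/55
  D: (2/55) * 5 = 10/55
Sum = (20 + 34 + 45 + 64 + 35 + 10)/55 = 208/55

L = 208/55 = 3.7818 bits/symbol


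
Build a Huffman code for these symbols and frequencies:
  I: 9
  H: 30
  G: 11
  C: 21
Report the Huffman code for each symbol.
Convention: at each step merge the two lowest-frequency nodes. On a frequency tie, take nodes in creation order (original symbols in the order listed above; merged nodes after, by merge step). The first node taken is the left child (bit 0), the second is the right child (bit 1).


Huffman tree construction:
Step 1: Merge I(9) + G(11) = 20
Step 2: Merge (I+G)(20) + C(21) = 41
Step 3: Merge H(30) + ((I+G)+C)(41) = 71
Read each symbol's code off the tree from the root (left child = 0, right child = 1).

Codes:
  I: 100 (length 3)
  H: 0 (length 1)
  G: 101 (length 3)
  C: 11 (length 2)
Average code length: 132/71 = 1.8592 bits/symbol


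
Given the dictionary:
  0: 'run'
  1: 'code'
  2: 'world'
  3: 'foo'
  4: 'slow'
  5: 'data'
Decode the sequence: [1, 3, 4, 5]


Look up each index in the dictionary:
  1 -> 'code'
  3 -> 'foo'
  4 -> 'slow'
  5 -> 'data'

Decoded: "code foo slow data"


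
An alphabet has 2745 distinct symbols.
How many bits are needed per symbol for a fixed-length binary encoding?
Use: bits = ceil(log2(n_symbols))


log2(2745) = 11.4226
Bracket: 2^11 = 2048 < 2745 <= 2^12 = 4096
So ceil(log2(2745)) = 12

bits = ceil(log2(2745)) = ceil(11.4226) = 12 bits


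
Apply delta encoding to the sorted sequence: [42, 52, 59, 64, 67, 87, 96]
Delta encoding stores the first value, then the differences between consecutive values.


First value: 42
Deltas:
  52 - 42 = 10
  59 - 52 = 7
  64 - 59 = 5
  67 - 64 = 3
  87 - 67 = 20
  96 - 87 = 9


Delta encoded: [42, 10, 7, 5, 3, 20, 9]


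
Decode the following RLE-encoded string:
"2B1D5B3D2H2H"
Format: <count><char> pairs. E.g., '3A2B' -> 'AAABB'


Expanding each <count><char> pair:
  2B -> 'BB'
  1D -> 'D'
  5B -> 'BBBBB'
  3D -> 'DDD'
  2H -> 'HH'
  2H -> 'HH'

Decoded = BBDBBBBBDDDHHHH


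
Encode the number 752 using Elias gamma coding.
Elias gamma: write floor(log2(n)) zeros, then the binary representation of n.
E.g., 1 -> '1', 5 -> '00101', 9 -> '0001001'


num_bits = floor(log2(752)) + 1 = 10
leading_zeros = num_bits - 1 = 9
binary(752) = 1011110000

Elias gamma(752) = '000000000' + '1011110000' = 0000000001011110000 (19 bits)


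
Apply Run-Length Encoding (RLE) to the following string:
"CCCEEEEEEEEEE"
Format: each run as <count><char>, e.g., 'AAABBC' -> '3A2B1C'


Scanning runs left to right:
  i=0: run of 'C' x 3 -> '3C'
  i=3: run of 'E' x 10 -> '10E'

RLE = 3C10E


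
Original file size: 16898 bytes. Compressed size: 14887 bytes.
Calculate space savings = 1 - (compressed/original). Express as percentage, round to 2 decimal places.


ratio = compressed/original = 14887/16898 = 0.880992
savings = 1 - ratio = 1 - 0.880992 = 0.119008
as a percentage: 0.119008 * 100 = 11.9%

Space savings = 1 - 14887/16898 = 11.9%


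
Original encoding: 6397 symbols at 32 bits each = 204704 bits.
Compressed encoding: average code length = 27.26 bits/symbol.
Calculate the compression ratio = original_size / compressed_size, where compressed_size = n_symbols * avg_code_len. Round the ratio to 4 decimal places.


original_size = n_symbols * orig_bits = 6397 * 32 = 204704 bits
compressed_size = n_symbols * avg_code_len = 6397 * 27.26 = 174382.22 bits
ratio = original_size / compressed_size = 204704 / 174382.22 = 1.1739

Compression ratio = 1.1739


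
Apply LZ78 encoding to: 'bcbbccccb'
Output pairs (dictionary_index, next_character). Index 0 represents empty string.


LZ78 encoding steps:
Dictionary: {0: ''}
Step 1: w='' (idx 0), next='b' -> output (0, 'b'), add 'b' as idx 1
Step 2: w='' (idx 0), next='c' -> output (0, 'c'), add 'c' as idx 2
Step 3: w='b' (idx 1), next='b' -> output (1, 'b'), add 'bb' as idx 3
Step 4: w='c' (idx 2), next='c' -> output (2, 'c'), add 'cc' as idx 4
Step 5: w='cc' (idx 4), next='b' -> output (4, 'b'), add 'ccb' as idx 5


Encoded: [(0, 'b'), (0, 'c'), (1, 'b'), (2, 'c'), (4, 'b')]


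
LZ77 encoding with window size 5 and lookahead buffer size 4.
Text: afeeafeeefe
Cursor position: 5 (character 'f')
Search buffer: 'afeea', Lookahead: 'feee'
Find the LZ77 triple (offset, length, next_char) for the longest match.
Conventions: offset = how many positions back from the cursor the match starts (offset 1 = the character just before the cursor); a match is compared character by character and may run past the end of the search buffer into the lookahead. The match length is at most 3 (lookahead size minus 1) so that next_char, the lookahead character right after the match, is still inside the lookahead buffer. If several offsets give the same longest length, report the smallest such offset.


Try each offset into the search buffer:
  offset=1 (pos 4, char 'a'): match length 0
  offset=2 (pos 3, char 'e'): match length 0
  offset=3 (pos 2, char 'e'): match length 0
  offset=4 (pos 1, char 'f'): match length 3
  offset=5 (pos 0, char 'a'): match length 0
Longest match has length 3 at offset 4.
next_char = character at position 5 + 3 = 8 -> 'e'

Best match: offset=4, length=3 (matching 'fee' starting at position 1)
LZ77 triple: (4, 3, 'e')


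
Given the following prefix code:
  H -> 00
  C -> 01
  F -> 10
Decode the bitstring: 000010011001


Decoding step by step:
Bits 00 -> H
Bits 00 -> H
Bits 10 -> F
Bits 01 -> C
Bits 10 -> F
Bits 01 -> C


Decoded message: HHFCFC


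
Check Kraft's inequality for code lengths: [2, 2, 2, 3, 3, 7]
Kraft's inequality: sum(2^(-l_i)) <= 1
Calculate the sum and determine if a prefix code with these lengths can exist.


Sum = 2^(-2) + 2^(-2) + 2^(-2) + 2^(-3) + 2^(-3) + 2^(-7)
    = 0.25 + 0.25 + 0.25 + 0.125 + 0.125 + 0.0078125
    = 129/128 = 1.0078125
Since 1.0078125 > 1, Kraft's inequality is NOT satisfied.
A prefix code with these lengths CANNOT exist.

Kraft sum = 1.0078125. Not satisfied.


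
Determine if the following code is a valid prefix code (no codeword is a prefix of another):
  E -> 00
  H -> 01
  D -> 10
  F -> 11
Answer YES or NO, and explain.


Checking each pair (does one codeword prefix another?):
  E='00' vs H='01': no prefix
  E='00' vs D='10': no prefix
  E='00' vs F='11': no prefix
  H='01' vs E='00': no prefix
  H='01' vs D='10': no prefix
  H='01' vs F='11': no prefix
  D='10' vs E='00': no prefix
  D='10' vs H='01': no prefix
  D='10' vs F='11': no prefix
  F='11' vs E='00': no prefix
  F='11' vs H='01': no prefix
  F='11' vs D='10': no prefix
No violation found over all pairs.

YES -- this is a valid prefix code. No codeword is a prefix of any other codeword.


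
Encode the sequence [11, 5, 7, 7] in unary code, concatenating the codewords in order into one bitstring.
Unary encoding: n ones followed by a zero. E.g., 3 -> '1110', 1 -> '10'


Encode each number as n ones followed by a terminating 0:
  11 -> 111111111110 (12 bits)
  5 -> 111110 (6 bits)
  7 -> 11111110 (8 bits)
  7 -> 11111110 (8 bits)
Total length = 12 + 6 + 8 + 8 = 34 bits.

Unary([11, 5, 7, 7]) = 1111111111101111101111111011111110 (34 bits)


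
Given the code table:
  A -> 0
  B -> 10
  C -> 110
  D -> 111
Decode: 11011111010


Decoding:
110 -> C
111 -> D
110 -> C
10 -> B


Result: CDCB


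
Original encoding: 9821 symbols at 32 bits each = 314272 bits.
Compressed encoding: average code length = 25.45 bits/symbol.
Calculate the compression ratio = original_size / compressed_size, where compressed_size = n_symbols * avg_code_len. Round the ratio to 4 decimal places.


original_size = n_symbols * orig_bits = 9821 * 32 = 314272 bits
compressed_size = n_symbols * avg_code_len = 9821 * 25.45 = 249944.45 bits
ratio = original_size / compressed_size = 314272 / 249944.45 = 1.2574

Compression ratio = 1.2574


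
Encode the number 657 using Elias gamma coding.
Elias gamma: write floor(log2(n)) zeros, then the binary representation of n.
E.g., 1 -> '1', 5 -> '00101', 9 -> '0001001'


num_bits = floor(log2(657)) + 1 = 10
leading_zeros = num_bits - 1 = 9
binary(657) = 1010010001

Elias gamma(657) = '000000000' + '1010010001' = 0000000001010010001 (19 bits)


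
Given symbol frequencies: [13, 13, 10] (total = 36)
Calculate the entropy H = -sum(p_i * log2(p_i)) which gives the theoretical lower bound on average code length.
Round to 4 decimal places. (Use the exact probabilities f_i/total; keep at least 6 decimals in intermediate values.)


Per-symbol terms -p_i * log2(p_i) with p_i = f_i/36:
  p = 13/36 = 0.361111: log2(p) = -1.469485, -p*log2(p) = 0.530647
  p = 13/36 = 0.361111: log2(p) = -1.469485, -p*log2(p) = 0.530647
  p = 10/36 = 0.277778: log2(p) = -1.847997, -p*log2(p) = 0.513332
H = 0.530647 + 0.530647 + 0.513332 = 1.574626

H = 1.5746 bits/symbol


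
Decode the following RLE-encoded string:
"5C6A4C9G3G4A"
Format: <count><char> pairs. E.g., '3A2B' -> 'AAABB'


Expanding each <count><char> pair:
  5C -> 'CCCCC'
  6A -> 'AAAAAA'
  4C -> 'CCCC'
  9G -> 'GGGGGGGGG'
  3G -> 'GGG'
  4A -> 'AAAA'

Decoded = CCCCCAAAAAACCCCGGGGGGGGGGGGAAAA


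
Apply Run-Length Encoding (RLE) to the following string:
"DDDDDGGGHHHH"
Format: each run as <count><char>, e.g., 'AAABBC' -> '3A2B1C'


Scanning runs left to right:
  i=0: run of 'D' x 5 -> '5D'
  i=5: run of 'G' x 3 -> '3G'
  i=8: run of 'H' x 4 -> '4H'

RLE = 5D3G4H


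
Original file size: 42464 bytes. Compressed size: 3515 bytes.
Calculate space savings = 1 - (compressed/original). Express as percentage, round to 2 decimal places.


ratio = compressed/original = 3515/42464 = 0.082776
savings = 1 - ratio = 1 - 0.082776 = 0.917224
as a percentage: 0.917224 * 100 = 91.72%

Space savings = 1 - 3515/42464 = 91.72%


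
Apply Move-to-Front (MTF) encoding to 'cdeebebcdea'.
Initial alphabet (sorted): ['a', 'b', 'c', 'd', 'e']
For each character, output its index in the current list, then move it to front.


MTF encoding:
'c': index 2 in ['a', 'b', 'c', 'd', 'e'] -> ['c', 'a', 'b', 'd', 'e']
'd': index 3 in ['c', 'a', 'b', 'd', 'e'] -> ['d', 'c', 'a', 'b', 'e']
'e': index 4 in ['d', 'c', 'a', 'b', 'e'] -> ['e', 'd', 'c', 'a', 'b']
'e': index 0 in ['e', 'd', 'c', 'a', 'b'] -> ['e', 'd', 'c', 'a', 'b']
'b': index 4 in ['e', 'd', 'c', 'a', 'b'] -> ['b', 'e', 'd', 'c', 'a']
'e': index 1 in ['b', 'e', 'd', 'c', 'a'] -> ['e', 'b', 'd', 'c', 'a']
'b': index 1 in ['e', 'b', 'd', 'c', 'a'] -> ['b', 'e', 'd', 'c', 'a']
'c': index 3 in ['b', 'e', 'd', 'c', 'a'] -> ['c', 'b', 'e', 'd', 'a']
'd': index 3 in ['c', 'b', 'e', 'd', 'a'] -> ['d', 'c', 'b', 'e', 'a']
'e': index 3 in ['d', 'c', 'b', 'e', 'a'] -> ['e', 'd', 'c', 'b', 'a']
'a': index 4 in ['e', 'd', 'c', 'b', 'a'] -> ['a', 'e', 'd', 'c', 'b']


Output: [2, 3, 4, 0, 4, 1, 1, 3, 3, 3, 4]


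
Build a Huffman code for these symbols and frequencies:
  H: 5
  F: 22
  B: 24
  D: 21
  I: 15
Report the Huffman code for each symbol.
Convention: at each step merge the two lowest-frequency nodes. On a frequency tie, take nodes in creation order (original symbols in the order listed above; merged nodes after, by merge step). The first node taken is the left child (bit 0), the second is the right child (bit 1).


Huffman tree construction:
Step 1: Merge H(5) + I(15) = 20
Step 2: Merge (H+I)(20) + D(21) = 41
Step 3: Merge F(22) + B(24) = 46
Step 4: Merge ((H+I)+D)(41) + (F+B)(46) = 87
Read each symbol's code off the tree from the root (left child = 0, right child = 1).

Codes:
  H: 000 (length 3)
  F: 10 (length 2)
  B: 11 (length 2)
  D: 01 (length 2)
  I: 001 (length 3)
Average code length: 194/87 = 2.2299 bits/symbol


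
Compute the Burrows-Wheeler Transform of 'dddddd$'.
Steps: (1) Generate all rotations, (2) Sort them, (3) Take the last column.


Rotations (sorted):
  0: $dddddd -> last char: d
  1: d$ddddd -> last char: d
  2: dd$dddd -> last char: d
  3: ddd$ddd -> last char: d
  4: dddd$dd -> last char: d
  5: ddddd$d -> last char: d
  6: dddddd$ -> last char: $


BWT = dddddd$


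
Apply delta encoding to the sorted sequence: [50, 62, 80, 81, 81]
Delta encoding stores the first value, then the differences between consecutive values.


First value: 50
Deltas:
  62 - 50 = 12
  80 - 62 = 18
  81 - 80 = 1
  81 - 81 = 0


Delta encoded: [50, 12, 18, 1, 0]


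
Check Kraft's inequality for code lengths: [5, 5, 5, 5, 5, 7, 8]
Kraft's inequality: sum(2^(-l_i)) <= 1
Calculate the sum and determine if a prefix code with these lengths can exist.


Sum = 2^(-5) + 2^(-5) + 2^(-5) + 2^(-5) + 2^(-5) + 2^(-7) + 2^(-8)
    = 0.03125 + 0.03125 + 0.03125 + 0.03125 + 0.03125 + 0.0078125 + 0.00390625
    = 43/256 = 0.16796875
Since 0.16796875 <= 1, Kraft's inequality IS satisfied.
A prefix code with these lengths CAN exist.

Kraft sum = 0.16796875. Satisfied.


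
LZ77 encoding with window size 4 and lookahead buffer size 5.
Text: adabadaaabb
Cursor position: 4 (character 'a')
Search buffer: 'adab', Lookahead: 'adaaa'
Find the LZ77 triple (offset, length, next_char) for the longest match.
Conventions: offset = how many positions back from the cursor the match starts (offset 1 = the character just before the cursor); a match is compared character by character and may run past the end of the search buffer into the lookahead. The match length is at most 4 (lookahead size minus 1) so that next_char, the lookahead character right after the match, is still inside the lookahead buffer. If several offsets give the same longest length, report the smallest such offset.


Try each offset into the search buffer:
  offset=1 (pos 3, char 'b'): match length 0
  offset=2 (pos 2, char 'a'): match length 1
  offset=3 (pos 1, char 'd'): match length 0
  offset=4 (pos 0, char 'a'): match length 3
Longest match has length 3 at offset 4.
next_char = character at position 4 + 3 = 7 -> 'a'

Best match: offset=4, length=3 (matching 'ada' starting at position 0)
LZ77 triple: (4, 3, 'a')


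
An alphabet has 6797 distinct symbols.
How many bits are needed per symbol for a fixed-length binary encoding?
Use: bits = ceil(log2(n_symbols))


log2(6797) = 12.7307
Bracket: 2^12 = 4096 < 6797 <= 2^13 = 8192
So ceil(log2(6797)) = 13

bits = ceil(log2(6797)) = ceil(12.7307) = 13 bits


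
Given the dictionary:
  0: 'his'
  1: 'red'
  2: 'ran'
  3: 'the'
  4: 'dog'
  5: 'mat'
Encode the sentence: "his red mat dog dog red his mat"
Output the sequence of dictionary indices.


Look up each word in the dictionary:
  'his' -> 0
  'red' -> 1
  'mat' -> 5
  'dog' -> 4
  'dog' -> 4
  'red' -> 1
  'his' -> 0
  'mat' -> 5

Encoded: [0, 1, 5, 4, 4, 1, 0, 5]


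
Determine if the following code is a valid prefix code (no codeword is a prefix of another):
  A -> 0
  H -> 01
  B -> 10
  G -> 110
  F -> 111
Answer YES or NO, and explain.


Checking each pair (does one codeword prefix another?):
  A='0' vs H='01': prefix -- VIOLATION

NO -- this is NOT a valid prefix code. A (0) is a prefix of H (01).


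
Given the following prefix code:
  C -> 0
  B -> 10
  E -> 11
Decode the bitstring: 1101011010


Decoding step by step:
Bits 11 -> E
Bits 0 -> C
Bits 10 -> B
Bits 11 -> E
Bits 0 -> C
Bits 10 -> B


Decoded message: ECBECB


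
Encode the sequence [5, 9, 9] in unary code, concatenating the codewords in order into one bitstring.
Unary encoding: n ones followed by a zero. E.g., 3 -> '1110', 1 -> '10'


Encode each number as n ones followed by a terminating 0:
  5 -> 111110 (6 bits)
  9 -> 1111111110 (10 bits)
  9 -> 1111111110 (10 bits)
Total length = 6 + 10 + 10 = 26 bits.

Unary([5, 9, 9]) = 11111011111111101111111110 (26 bits)


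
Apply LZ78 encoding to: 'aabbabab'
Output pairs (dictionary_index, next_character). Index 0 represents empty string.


LZ78 encoding steps:
Dictionary: {0: ''}
Step 1: w='' (idx 0), next='a' -> output (0, 'a'), add 'a' as idx 1
Step 2: w='a' (idx 1), next='b' -> output (1, 'b'), add 'ab' as idx 2
Step 3: w='' (idx 0), next='b' -> output (0, 'b'), add 'b' as idx 3
Step 4: w='ab' (idx 2), next='a' -> output (2, 'a'), add 'aba' as idx 4
Step 5: w='b' (idx 3), end of input -> output (3, '')


Encoded: [(0, 'a'), (1, 'b'), (0, 'b'), (2, 'a'), (3, '')]


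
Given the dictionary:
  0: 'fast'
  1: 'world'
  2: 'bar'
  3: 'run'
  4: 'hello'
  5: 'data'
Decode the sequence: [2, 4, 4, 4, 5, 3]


Look up each index in the dictionary:
  2 -> 'bar'
  4 -> 'hello'
  4 -> 'hello'
  4 -> 'hello'
  5 -> 'data'
  3 -> 'run'

Decoded: "bar hello hello hello data run"


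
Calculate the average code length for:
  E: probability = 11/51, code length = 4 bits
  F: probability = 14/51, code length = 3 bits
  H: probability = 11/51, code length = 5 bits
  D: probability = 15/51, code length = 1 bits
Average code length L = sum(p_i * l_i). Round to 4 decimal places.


Weighted contributions p_i * l_i:
  E: (11/51) * 4 = 44/51
  F: (14/51) * 3 = 42/51
  H: (11/51) * 5 = 55/51
  D: (15/51) * 1 = 15/51
Sum = (44 + 42 + 55 + 15)/51 = 156/51

L = 156/51 = 3.0588 bits/symbol


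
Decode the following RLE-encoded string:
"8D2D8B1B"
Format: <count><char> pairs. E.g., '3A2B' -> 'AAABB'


Expanding each <count><char> pair:
  8D -> 'DDDDDDDD'
  2D -> 'DD'
  8B -> 'BBBBBBBB'
  1B -> 'B'

Decoded = DDDDDDDDDDBBBBBBBBB


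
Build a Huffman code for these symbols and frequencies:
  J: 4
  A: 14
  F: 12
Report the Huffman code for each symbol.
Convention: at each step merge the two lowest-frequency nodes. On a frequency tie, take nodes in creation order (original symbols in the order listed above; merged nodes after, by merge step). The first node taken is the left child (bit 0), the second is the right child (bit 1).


Huffman tree construction:
Step 1: Merge J(4) + F(12) = 16
Step 2: Merge A(14) + (J+F)(16) = 30
Read each symbol's code off the tree from the root (left child = 0, right child = 1).

Codes:
  J: 10 (length 2)
  A: 0 (length 1)
  F: 11 (length 2)
Average code length: 46/30 = 1.5333 bits/symbol


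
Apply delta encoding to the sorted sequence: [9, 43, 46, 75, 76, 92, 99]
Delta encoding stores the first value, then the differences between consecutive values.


First value: 9
Deltas:
  43 - 9 = 34
  46 - 43 = 3
  75 - 46 = 29
  76 - 75 = 1
  92 - 76 = 16
  99 - 92 = 7


Delta encoded: [9, 34, 3, 29, 1, 16, 7]


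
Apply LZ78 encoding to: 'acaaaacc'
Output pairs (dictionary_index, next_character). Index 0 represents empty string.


LZ78 encoding steps:
Dictionary: {0: ''}
Step 1: w='' (idx 0), next='a' -> output (0, 'a'), add 'a' as idx 1
Step 2: w='' (idx 0), next='c' -> output (0, 'c'), add 'c' as idx 2
Step 3: w='a' (idx 1), next='a' -> output (1, 'a'), add 'aa' as idx 3
Step 4: w='aa' (idx 3), next='c' -> output (3, 'c'), add 'aac' as idx 4
Step 5: w='c' (idx 2), end of input -> output (2, '')


Encoded: [(0, 'a'), (0, 'c'), (1, 'a'), (3, 'c'), (2, '')]


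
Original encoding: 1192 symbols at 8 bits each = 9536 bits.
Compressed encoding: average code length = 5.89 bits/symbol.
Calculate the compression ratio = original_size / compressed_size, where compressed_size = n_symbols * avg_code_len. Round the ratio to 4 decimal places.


original_size = n_symbols * orig_bits = 1192 * 8 = 9536 bits
compressed_size = n_symbols * avg_code_len = 1192 * 5.89 = 7020.88 bits
ratio = original_size / compressed_size = 9536 / 7020.88 = 1.3582

Compression ratio = 1.3582


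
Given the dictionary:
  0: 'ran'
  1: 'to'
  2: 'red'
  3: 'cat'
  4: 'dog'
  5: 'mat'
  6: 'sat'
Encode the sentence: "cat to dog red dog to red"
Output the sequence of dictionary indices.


Look up each word in the dictionary:
  'cat' -> 3
  'to' -> 1
  'dog' -> 4
  'red' -> 2
  'dog' -> 4
  'to' -> 1
  'red' -> 2

Encoded: [3, 1, 4, 2, 4, 1, 2]


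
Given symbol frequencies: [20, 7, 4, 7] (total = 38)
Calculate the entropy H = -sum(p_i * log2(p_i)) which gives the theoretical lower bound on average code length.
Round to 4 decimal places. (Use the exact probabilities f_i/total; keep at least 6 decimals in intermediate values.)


Per-symbol terms -p_i * log2(p_i) with p_i = f_i/38:
  p = 20/38 = 0.526316: log2(p) = -0.925999, -p*log2(p) = 0.487368
  p = 7/38 = 0.184211: log2(p) = -2.440573, -p*log2(p) = 0.449579
  p = 4/38 = 0.105263: log2(p) = -3.247928, -p*log2(p) = 0.341887
  p = 7/38 = 0.184211: log2(p) = -2.440573, -p*log2(p) = 0.449579
H = 0.487368 + 0.449579 + 0.341887 + 0.449579 = 1.728413

H = 1.7284 bits/symbol


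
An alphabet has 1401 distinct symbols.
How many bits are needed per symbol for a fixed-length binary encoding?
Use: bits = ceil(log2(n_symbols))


log2(1401) = 10.4522
Bracket: 2^10 = 1024 < 1401 <= 2^11 = 2048
So ceil(log2(1401)) = 11

bits = ceil(log2(1401)) = ceil(10.4522) = 11 bits


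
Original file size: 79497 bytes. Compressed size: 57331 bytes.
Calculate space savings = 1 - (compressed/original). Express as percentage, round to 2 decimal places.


ratio = compressed/original = 57331/79497 = 0.721172
savings = 1 - ratio = 1 - 0.721172 = 0.278828
as a percentage: 0.278828 * 100 = 27.88%

Space savings = 1 - 57331/79497 = 27.88%


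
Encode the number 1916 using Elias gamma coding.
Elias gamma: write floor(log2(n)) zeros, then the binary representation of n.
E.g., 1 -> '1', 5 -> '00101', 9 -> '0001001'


num_bits = floor(log2(1916)) + 1 = 11
leading_zeros = num_bits - 1 = 10
binary(1916) = 11101111100

Elias gamma(1916) = '0000000000' + '11101111100' = 000000000011101111100 (21 bits)


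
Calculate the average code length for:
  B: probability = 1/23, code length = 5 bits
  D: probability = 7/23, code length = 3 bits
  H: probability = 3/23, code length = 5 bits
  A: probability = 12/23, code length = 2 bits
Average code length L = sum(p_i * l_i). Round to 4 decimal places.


Weighted contributions p_i * l_i:
  B: (1/23) * 5 = 5/23
  D: (7/23) * 3 = 21/23
  H: (3/23) * 5 = 15/23
  A: (12/23) * 2 = 24/23
Sum = (5 + 21 + 15 + 24)/23 = 65/23

L = 65/23 = 2.8261 bits/symbol


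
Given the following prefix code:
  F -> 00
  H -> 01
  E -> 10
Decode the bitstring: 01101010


Decoding step by step:
Bits 01 -> H
Bits 10 -> E
Bits 10 -> E
Bits 10 -> E


Decoded message: HEEE


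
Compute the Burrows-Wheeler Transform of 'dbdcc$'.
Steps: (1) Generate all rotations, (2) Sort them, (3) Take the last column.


Rotations (sorted):
  0: $dbdcc -> last char: c
  1: bdcc$d -> last char: d
  2: c$dbdc -> last char: c
  3: cc$dbd -> last char: d
  4: dbdcc$ -> last char: $
  5: dcc$db -> last char: b


BWT = cdcd$b


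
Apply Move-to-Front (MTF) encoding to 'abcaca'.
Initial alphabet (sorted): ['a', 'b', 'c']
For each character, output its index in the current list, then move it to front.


MTF encoding:
'a': index 0 in ['a', 'b', 'c'] -> ['a', 'b', 'c']
'b': index 1 in ['a', 'b', 'c'] -> ['b', 'a', 'c']
'c': index 2 in ['b', 'a', 'c'] -> ['c', 'b', 'a']
'a': index 2 in ['c', 'b', 'a'] -> ['a', 'c', 'b']
'c': index 1 in ['a', 'c', 'b'] -> ['c', 'a', 'b']
'a': index 1 in ['c', 'a', 'b'] -> ['a', 'c', 'b']


Output: [0, 1, 2, 2, 1, 1]


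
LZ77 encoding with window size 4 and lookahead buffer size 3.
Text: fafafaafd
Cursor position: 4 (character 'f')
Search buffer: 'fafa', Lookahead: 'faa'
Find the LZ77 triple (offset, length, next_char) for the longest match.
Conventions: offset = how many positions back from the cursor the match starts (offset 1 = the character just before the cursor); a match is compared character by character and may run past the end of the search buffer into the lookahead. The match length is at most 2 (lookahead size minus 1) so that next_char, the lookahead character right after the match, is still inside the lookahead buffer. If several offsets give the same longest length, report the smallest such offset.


Try each offset into the search buffer:
  offset=1 (pos 3, char 'a'): match length 0
  offset=2 (pos 2, char 'f'): match length 2
  offset=3 (pos 1, char 'a'): match length 0
  offset=4 (pos 0, char 'f'): match length 2
Longest match has length 2, found at offsets 2, 4; take the smallest, offset 2.
next_char = character at position 4 + 2 = 6 -> 'a'

Best match: offset=2, length=2 (matching 'fa' starting at position 2)
LZ77 triple: (2, 2, 'a')


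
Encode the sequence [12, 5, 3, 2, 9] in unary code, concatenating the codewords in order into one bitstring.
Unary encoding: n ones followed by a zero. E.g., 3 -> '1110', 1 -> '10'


Encode each number as n ones followed by a terminating 0:
  12 -> 1111111111110 (13 bits)
  5 -> 111110 (6 bits)
  3 -> 1110 (4 bits)
  2 -> 110 (3 bits)
  9 -> 1111111110 (10 bits)
Total length = 13 + 6 + 4 + 3 + 10 = 36 bits.

Unary([12, 5, 3, 2, 9]) = 111111111111011111011101101111111110 (36 bits)


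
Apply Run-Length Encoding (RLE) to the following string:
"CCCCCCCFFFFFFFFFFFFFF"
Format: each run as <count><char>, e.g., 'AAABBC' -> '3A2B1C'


Scanning runs left to right:
  i=0: run of 'C' x 7 -> '7C'
  i=7: run of 'F' x 14 -> '14F'

RLE = 7C14F


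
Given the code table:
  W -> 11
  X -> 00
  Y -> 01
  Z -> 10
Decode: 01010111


Decoding:
01 -> Y
01 -> Y
01 -> Y
11 -> W


Result: YYYW


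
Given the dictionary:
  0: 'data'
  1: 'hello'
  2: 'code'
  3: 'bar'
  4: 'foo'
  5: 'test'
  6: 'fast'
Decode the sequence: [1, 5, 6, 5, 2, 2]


Look up each index in the dictionary:
  1 -> 'hello'
  5 -> 'test'
  6 -> 'fast'
  5 -> 'test'
  2 -> 'code'
  2 -> 'code'

Decoded: "hello test fast test code code"


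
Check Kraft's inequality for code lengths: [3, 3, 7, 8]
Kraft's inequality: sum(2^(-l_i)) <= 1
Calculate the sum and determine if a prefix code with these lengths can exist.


Sum = 2^(-3) + 2^(-3) + 2^(-7) + 2^(-8)
    = 0.125 + 0.125 + 0.0078125 + 0.00390625
    = 67/256 = 0.26171875
Since 0.26171875 <= 1, Kraft's inequality IS satisfied.
A prefix code with these lengths CAN exist.

Kraft sum = 0.26171875. Satisfied.


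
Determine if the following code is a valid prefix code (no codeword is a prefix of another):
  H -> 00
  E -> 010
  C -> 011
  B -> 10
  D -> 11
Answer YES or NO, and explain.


Checking each pair (does one codeword prefix another?):
  H='00' vs E='010': no prefix
  H='00' vs C='011': no prefix
  H='00' vs B='10': no prefix
  H='00' vs D='11': no prefix
  E='010' vs H='00': no prefix
  E='010' vs C='011': no prefix
  E='010' vs B='10': no prefix
  E='010' vs D='11': no prefix
  C='011' vs H='00': no prefix
  C='011' vs E='010': no prefix
  C='011' vs B='10': no prefix
  C='011' vs D='11': no prefix
  B='10' vs H='00': no prefix
  B='10' vs E='010': no prefix
  B='10' vs C='011': no prefix
  B='10' vs D='11': no prefix
  D='11' vs H='00': no prefix
  D='11' vs E='010': no prefix
  D='11' vs C='011': no prefix
  D='11' vs B='10': no prefix
No violation found over all pairs.

YES -- this is a valid prefix code. No codeword is a prefix of any other codeword.


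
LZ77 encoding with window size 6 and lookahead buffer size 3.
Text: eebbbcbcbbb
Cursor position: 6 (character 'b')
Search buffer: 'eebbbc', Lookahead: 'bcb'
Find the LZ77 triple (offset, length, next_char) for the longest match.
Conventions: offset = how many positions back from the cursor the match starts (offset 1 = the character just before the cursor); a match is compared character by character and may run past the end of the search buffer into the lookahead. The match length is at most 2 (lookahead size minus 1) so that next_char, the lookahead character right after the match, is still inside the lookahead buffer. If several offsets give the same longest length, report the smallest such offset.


Try each offset into the search buffer:
  offset=1 (pos 5, char 'c'): match length 0
  offset=2 (pos 4, char 'b'): match length 2
  offset=3 (pos 3, char 'b'): match length 1
  offset=4 (pos 2, char 'b'): match length 1
  offset=5 (pos 1, char 'e'): match length 0
  offset=6 (pos 0, char 'e'): match length 0
Longest match has length 2 at offset 2.
next_char = character at position 6 + 2 = 8 -> 'b'

Best match: offset=2, length=2 (matching 'bc' starting at position 4)
LZ77 triple: (2, 2, 'b')


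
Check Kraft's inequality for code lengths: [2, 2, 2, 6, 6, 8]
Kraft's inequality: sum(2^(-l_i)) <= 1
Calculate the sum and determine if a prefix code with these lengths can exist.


Sum = 2^(-2) + 2^(-2) + 2^(-2) + 2^(-6) + 2^(-6) + 2^(-8)
    = 0.25 + 0.25 + 0.25 + 0.015625 + 0.015625 + 0.00390625
    = 201/256 = 0.78515625
Since 0.78515625 <= 1, Kraft's inequality IS satisfied.
A prefix code with these lengths CAN exist.

Kraft sum = 0.78515625. Satisfied.


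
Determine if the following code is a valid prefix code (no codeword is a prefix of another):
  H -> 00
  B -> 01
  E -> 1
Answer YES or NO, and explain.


Checking each pair (does one codeword prefix another?):
  H='00' vs B='01': no prefix
  H='00' vs E='1': no prefix
  B='01' vs H='00': no prefix
  B='01' vs E='1': no prefix
  E='1' vs H='00': no prefix
  E='1' vs B='01': no prefix
No violation found over all pairs.

YES -- this is a valid prefix code. No codeword is a prefix of any other codeword.


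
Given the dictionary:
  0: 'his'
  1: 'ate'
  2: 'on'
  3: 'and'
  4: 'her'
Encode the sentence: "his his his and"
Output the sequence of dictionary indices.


Look up each word in the dictionary:
  'his' -> 0
  'his' -> 0
  'his' -> 0
  'and' -> 3

Encoded: [0, 0, 0, 3]


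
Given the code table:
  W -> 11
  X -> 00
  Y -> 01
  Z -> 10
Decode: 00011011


Decoding:
00 -> X
01 -> Y
10 -> Z
11 -> W


Result: XYZW


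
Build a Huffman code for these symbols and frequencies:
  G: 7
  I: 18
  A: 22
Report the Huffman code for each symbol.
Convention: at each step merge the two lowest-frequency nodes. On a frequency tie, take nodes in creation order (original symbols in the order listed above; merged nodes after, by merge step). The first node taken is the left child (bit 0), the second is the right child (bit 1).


Huffman tree construction:
Step 1: Merge G(7) + I(18) = 25
Step 2: Merge A(22) + (G+I)(25) = 47
Read each symbol's code off the tree from the root (left child = 0, right child = 1).

Codes:
  G: 10 (length 2)
  I: 11 (length 2)
  A: 0 (length 1)
Average code length: 72/47 = 1.5319 bits/symbol


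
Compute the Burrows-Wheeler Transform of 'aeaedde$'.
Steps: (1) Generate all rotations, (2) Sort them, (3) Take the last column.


Rotations (sorted):
  0: $aeaedde -> last char: e
  1: aeaedde$ -> last char: $
  2: aedde$ae -> last char: e
  3: dde$aeae -> last char: e
  4: de$aeaed -> last char: d
  5: e$aeaedd -> last char: d
  6: eaedde$a -> last char: a
  7: edde$aea -> last char: a


BWT = e$eeddaa


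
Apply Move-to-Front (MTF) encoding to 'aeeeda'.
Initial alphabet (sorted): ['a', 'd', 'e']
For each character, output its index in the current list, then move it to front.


MTF encoding:
'a': index 0 in ['a', 'd', 'e'] -> ['a', 'd', 'e']
'e': index 2 in ['a', 'd', 'e'] -> ['e', 'a', 'd']
'e': index 0 in ['e', 'a', 'd'] -> ['e', 'a', 'd']
'e': index 0 in ['e', 'a', 'd'] -> ['e', 'a', 'd']
'd': index 2 in ['e', 'a', 'd'] -> ['d', 'e', 'a']
'a': index 2 in ['d', 'e', 'a'] -> ['a', 'd', 'e']


Output: [0, 2, 0, 0, 2, 2]


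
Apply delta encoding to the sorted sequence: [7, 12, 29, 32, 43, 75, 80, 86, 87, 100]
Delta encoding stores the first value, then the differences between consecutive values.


First value: 7
Deltas:
  12 - 7 = 5
  29 - 12 = 17
  32 - 29 = 3
  43 - 32 = 11
  75 - 43 = 32
  80 - 75 = 5
  86 - 80 = 6
  87 - 86 = 1
  100 - 87 = 13


Delta encoded: [7, 5, 17, 3, 11, 32, 5, 6, 1, 13]


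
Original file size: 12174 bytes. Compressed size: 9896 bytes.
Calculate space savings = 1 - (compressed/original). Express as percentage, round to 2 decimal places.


ratio = compressed/original = 9896/12174 = 0.81288
savings = 1 - ratio = 1 - 0.81288 = 0.18712
as a percentage: 0.18712 * 100 = 18.71%

Space savings = 1 - 9896/12174 = 18.71%


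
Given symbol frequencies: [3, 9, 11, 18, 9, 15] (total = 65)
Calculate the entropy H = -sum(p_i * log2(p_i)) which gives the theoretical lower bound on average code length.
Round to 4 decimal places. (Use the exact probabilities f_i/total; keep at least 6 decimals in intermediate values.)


Per-symbol terms -p_i * log2(p_i) with p_i = f_i/65:
  p = 3/65 = 0.046154: log2(p) = -4.437405, -p*log2(p) = 0.204803
  p = 9/65 = 0.138462: log2(p) = -2.852443, -p*log2(p) = 0.394954
  p = 11/65 = 0.169231: log2(p) = -2.562936, -p*log2(p) = 0.433728
  p = 18/65 = 0.276923: log2(p) = -1.852443, -p*log2(p) = 0.512984
  p = 9/65 = 0.138462: log2(p) = -2.852443, -p*log2(p) = 0.394954
  p = 15/65 = 0.230769: log2(p) = -2.115477, -p*log2(p) = 0.488187
H = 0.204803 + 0.394954 + 0.433728 + 0.512984 + 0.394954 + 0.488187 = 2.429610

H = 2.4296 bits/symbol


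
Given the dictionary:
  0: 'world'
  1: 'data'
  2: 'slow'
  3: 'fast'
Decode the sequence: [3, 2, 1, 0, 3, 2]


Look up each index in the dictionary:
  3 -> 'fast'
  2 -> 'slow'
  1 -> 'data'
  0 -> 'world'
  3 -> 'fast'
  2 -> 'slow'

Decoded: "fast slow data world fast slow"


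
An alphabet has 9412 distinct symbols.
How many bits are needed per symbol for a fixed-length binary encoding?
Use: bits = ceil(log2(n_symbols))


log2(9412) = 13.2003
Bracket: 2^13 = 8192 < 9412 <= 2^14 = 16384
So ceil(log2(9412)) = 14

bits = ceil(log2(9412)) = ceil(13.2003) = 14 bits


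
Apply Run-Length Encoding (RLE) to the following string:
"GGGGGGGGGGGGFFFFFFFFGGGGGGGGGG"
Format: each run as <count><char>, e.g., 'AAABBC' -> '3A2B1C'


Scanning runs left to right:
  i=0: run of 'G' x 12 -> '12G'
  i=12: run of 'F' x 8 -> '8F'
  i=20: run of 'G' x 10 -> '10G'

RLE = 12G8F10G


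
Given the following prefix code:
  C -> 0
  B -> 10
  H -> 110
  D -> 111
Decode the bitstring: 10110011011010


Decoding step by step:
Bits 10 -> B
Bits 110 -> H
Bits 0 -> C
Bits 110 -> H
Bits 110 -> H
Bits 10 -> B


Decoded message: BHCHHB


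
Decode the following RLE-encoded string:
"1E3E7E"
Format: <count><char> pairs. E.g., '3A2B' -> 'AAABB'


Expanding each <count><char> pair:
  1E -> 'E'
  3E -> 'EEE'
  7E -> 'EEEEEEE'

Decoded = EEEEEEEEEEE


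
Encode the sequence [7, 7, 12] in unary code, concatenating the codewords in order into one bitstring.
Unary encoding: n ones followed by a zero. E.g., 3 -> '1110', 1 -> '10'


Encode each number as n ones followed by a terminating 0:
  7 -> 11111110 (8 bits)
  7 -> 11111110 (8 bits)
  12 -> 1111111111110 (13 bits)
Total length = 8 + 8 + 13 = 29 bits.

Unary([7, 7, 12]) = 11111110111111101111111111110 (29 bits)


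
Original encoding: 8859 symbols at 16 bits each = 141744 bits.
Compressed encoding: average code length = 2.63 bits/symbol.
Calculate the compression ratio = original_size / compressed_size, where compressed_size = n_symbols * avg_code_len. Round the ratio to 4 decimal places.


original_size = n_symbols * orig_bits = 8859 * 16 = 141744 bits
compressed_size = n_symbols * avg_code_len = 8859 * 2.63 = 23299.17 bits
ratio = original_size / compressed_size = 141744 / 23299.17 = 6.0837

Compression ratio = 6.0837


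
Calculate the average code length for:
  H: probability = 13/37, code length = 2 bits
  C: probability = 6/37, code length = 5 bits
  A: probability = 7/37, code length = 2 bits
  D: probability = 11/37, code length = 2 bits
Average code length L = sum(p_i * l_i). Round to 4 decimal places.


Weighted contributions p_i * l_i:
  H: (13/37) * 2 = 26/37
  C: (6/37) * 5 = 30/37
  A: (7/37) * 2 = 14/37
  D: (11/37) * 2 = 22/37
Sum = (26 + 30 + 14 + 22)/37 = 92/37

L = 92/37 = 2.4865 bits/symbol


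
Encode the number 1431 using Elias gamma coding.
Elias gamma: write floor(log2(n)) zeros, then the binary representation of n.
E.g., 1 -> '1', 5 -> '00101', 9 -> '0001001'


num_bits = floor(log2(1431)) + 1 = 11
leading_zeros = num_bits - 1 = 10
binary(1431) = 10110010111

Elias gamma(1431) = '0000000000' + '10110010111' = 000000000010110010111 (21 bits)


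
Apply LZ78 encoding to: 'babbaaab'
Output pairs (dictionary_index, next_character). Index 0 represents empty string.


LZ78 encoding steps:
Dictionary: {0: ''}
Step 1: w='' (idx 0), next='b' -> output (0, 'b'), add 'b' as idx 1
Step 2: w='' (idx 0), next='a' -> output (0, 'a'), add 'a' as idx 2
Step 3: w='b' (idx 1), next='b' -> output (1, 'b'), add 'bb' as idx 3
Step 4: w='a' (idx 2), next='a' -> output (2, 'a'), add 'aa' as idx 4
Step 5: w='a' (idx 2), next='b' -> output (2, 'b'), add 'ab' as idx 5


Encoded: [(0, 'b'), (0, 'a'), (1, 'b'), (2, 'a'), (2, 'b')]


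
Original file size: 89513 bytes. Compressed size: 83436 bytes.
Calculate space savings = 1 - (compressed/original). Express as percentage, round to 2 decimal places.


ratio = compressed/original = 83436/89513 = 0.93211
savings = 1 - ratio = 1 - 0.93211 = 0.06789
as a percentage: 0.06789 * 100 = 6.79%

Space savings = 1 - 83436/89513 = 6.79%


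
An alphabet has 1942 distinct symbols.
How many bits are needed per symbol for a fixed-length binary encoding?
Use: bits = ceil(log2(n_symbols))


log2(1942) = 10.9233
Bracket: 2^10 = 1024 < 1942 <= 2^11 = 2048
So ceil(log2(1942)) = 11

bits = ceil(log2(1942)) = ceil(10.9233) = 11 bits
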